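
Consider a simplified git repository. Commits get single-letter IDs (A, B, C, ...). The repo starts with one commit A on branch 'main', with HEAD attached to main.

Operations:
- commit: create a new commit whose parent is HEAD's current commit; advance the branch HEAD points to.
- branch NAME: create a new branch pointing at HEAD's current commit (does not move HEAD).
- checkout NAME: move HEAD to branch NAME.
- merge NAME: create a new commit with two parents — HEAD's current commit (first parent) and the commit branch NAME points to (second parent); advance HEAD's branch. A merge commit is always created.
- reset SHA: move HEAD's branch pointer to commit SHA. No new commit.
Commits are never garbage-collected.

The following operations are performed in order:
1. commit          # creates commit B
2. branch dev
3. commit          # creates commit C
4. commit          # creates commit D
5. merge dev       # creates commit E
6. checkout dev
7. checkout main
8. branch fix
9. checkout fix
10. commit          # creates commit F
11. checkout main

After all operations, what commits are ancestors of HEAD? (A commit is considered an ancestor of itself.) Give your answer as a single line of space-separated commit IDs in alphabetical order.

Answer: A B C D E

Derivation:
After op 1 (commit): HEAD=main@B [main=B]
After op 2 (branch): HEAD=main@B [dev=B main=B]
After op 3 (commit): HEAD=main@C [dev=B main=C]
After op 4 (commit): HEAD=main@D [dev=B main=D]
After op 5 (merge): HEAD=main@E [dev=B main=E]
After op 6 (checkout): HEAD=dev@B [dev=B main=E]
After op 7 (checkout): HEAD=main@E [dev=B main=E]
After op 8 (branch): HEAD=main@E [dev=B fix=E main=E]
After op 9 (checkout): HEAD=fix@E [dev=B fix=E main=E]
After op 10 (commit): HEAD=fix@F [dev=B fix=F main=E]
After op 11 (checkout): HEAD=main@E [dev=B fix=F main=E]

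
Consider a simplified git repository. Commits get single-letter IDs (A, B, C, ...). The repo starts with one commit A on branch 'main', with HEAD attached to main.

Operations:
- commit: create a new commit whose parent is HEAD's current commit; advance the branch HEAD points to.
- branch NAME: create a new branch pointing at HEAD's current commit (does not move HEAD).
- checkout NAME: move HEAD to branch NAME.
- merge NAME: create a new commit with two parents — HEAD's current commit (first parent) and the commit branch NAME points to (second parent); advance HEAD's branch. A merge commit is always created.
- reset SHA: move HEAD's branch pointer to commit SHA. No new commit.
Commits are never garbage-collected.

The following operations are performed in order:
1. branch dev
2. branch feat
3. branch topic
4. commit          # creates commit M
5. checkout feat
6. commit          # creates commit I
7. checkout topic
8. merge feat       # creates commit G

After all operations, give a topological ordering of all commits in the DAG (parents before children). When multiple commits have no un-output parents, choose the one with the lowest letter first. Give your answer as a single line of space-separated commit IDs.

Answer: A I G M

Derivation:
After op 1 (branch): HEAD=main@A [dev=A main=A]
After op 2 (branch): HEAD=main@A [dev=A feat=A main=A]
After op 3 (branch): HEAD=main@A [dev=A feat=A main=A topic=A]
After op 4 (commit): HEAD=main@M [dev=A feat=A main=M topic=A]
After op 5 (checkout): HEAD=feat@A [dev=A feat=A main=M topic=A]
After op 6 (commit): HEAD=feat@I [dev=A feat=I main=M topic=A]
After op 7 (checkout): HEAD=topic@A [dev=A feat=I main=M topic=A]
After op 8 (merge): HEAD=topic@G [dev=A feat=I main=M topic=G]
commit A: parents=[]
commit G: parents=['A', 'I']
commit I: parents=['A']
commit M: parents=['A']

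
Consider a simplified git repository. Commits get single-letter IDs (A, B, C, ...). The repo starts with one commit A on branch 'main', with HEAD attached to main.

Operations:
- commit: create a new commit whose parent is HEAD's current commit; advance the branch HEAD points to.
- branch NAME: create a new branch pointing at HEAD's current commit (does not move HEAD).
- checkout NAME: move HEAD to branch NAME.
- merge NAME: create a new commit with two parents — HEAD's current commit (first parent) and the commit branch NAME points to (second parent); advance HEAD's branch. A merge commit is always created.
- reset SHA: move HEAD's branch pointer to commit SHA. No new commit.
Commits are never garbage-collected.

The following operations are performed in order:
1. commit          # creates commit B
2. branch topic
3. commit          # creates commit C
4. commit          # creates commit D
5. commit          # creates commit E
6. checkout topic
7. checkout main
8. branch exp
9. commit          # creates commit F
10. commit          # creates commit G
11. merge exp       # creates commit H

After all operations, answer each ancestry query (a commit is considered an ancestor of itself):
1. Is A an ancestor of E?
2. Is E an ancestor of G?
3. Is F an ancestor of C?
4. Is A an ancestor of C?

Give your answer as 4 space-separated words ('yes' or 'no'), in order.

After op 1 (commit): HEAD=main@B [main=B]
After op 2 (branch): HEAD=main@B [main=B topic=B]
After op 3 (commit): HEAD=main@C [main=C topic=B]
After op 4 (commit): HEAD=main@D [main=D topic=B]
After op 5 (commit): HEAD=main@E [main=E topic=B]
After op 6 (checkout): HEAD=topic@B [main=E topic=B]
After op 7 (checkout): HEAD=main@E [main=E topic=B]
After op 8 (branch): HEAD=main@E [exp=E main=E topic=B]
After op 9 (commit): HEAD=main@F [exp=E main=F topic=B]
After op 10 (commit): HEAD=main@G [exp=E main=G topic=B]
After op 11 (merge): HEAD=main@H [exp=E main=H topic=B]
ancestors(E) = {A,B,C,D,E}; A in? yes
ancestors(G) = {A,B,C,D,E,F,G}; E in? yes
ancestors(C) = {A,B,C}; F in? no
ancestors(C) = {A,B,C}; A in? yes

Answer: yes yes no yes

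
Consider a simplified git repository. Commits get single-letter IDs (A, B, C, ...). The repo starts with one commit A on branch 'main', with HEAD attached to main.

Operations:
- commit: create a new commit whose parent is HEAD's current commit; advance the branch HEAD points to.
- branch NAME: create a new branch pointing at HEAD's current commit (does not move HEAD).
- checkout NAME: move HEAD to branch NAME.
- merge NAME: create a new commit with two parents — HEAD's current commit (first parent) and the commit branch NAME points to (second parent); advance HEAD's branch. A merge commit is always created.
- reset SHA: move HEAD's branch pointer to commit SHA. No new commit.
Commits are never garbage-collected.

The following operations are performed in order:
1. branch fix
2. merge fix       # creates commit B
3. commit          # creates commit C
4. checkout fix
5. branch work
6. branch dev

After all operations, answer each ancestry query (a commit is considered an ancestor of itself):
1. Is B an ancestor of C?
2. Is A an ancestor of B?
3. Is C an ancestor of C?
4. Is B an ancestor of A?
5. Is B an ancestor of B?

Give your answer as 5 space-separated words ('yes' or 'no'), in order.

After op 1 (branch): HEAD=main@A [fix=A main=A]
After op 2 (merge): HEAD=main@B [fix=A main=B]
After op 3 (commit): HEAD=main@C [fix=A main=C]
After op 4 (checkout): HEAD=fix@A [fix=A main=C]
After op 5 (branch): HEAD=fix@A [fix=A main=C work=A]
After op 6 (branch): HEAD=fix@A [dev=A fix=A main=C work=A]
ancestors(C) = {A,B,C}; B in? yes
ancestors(B) = {A,B}; A in? yes
ancestors(C) = {A,B,C}; C in? yes
ancestors(A) = {A}; B in? no
ancestors(B) = {A,B}; B in? yes

Answer: yes yes yes no yes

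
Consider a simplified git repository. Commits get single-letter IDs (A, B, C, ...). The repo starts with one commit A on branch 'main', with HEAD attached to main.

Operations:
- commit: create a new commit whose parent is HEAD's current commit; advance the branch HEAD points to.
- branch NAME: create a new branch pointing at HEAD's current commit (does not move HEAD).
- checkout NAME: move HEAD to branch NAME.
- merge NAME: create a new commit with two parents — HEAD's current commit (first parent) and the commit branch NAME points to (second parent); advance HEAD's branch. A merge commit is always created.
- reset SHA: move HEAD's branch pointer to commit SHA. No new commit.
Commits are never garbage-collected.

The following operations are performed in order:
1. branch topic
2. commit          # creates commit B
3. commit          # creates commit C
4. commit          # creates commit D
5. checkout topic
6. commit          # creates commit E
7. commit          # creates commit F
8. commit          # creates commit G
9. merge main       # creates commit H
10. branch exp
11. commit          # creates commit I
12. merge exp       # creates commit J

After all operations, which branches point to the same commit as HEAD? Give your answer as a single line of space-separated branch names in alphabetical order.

Answer: topic

Derivation:
After op 1 (branch): HEAD=main@A [main=A topic=A]
After op 2 (commit): HEAD=main@B [main=B topic=A]
After op 3 (commit): HEAD=main@C [main=C topic=A]
After op 4 (commit): HEAD=main@D [main=D topic=A]
After op 5 (checkout): HEAD=topic@A [main=D topic=A]
After op 6 (commit): HEAD=topic@E [main=D topic=E]
After op 7 (commit): HEAD=topic@F [main=D topic=F]
After op 8 (commit): HEAD=topic@G [main=D topic=G]
After op 9 (merge): HEAD=topic@H [main=D topic=H]
After op 10 (branch): HEAD=topic@H [exp=H main=D topic=H]
After op 11 (commit): HEAD=topic@I [exp=H main=D topic=I]
After op 12 (merge): HEAD=topic@J [exp=H main=D topic=J]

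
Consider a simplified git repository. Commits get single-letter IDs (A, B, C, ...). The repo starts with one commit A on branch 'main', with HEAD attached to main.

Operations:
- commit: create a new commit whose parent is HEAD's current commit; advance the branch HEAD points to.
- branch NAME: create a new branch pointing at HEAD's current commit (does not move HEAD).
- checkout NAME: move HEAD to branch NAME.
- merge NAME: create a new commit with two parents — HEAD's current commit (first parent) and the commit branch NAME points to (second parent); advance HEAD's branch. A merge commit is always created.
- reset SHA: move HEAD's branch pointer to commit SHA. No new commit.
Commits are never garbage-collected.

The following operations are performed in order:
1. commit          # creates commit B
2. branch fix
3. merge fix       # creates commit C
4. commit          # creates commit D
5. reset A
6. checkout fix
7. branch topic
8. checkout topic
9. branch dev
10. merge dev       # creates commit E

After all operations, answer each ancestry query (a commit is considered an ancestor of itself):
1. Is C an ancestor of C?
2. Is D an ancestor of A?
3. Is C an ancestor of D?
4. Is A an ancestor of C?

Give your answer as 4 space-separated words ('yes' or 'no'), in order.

Answer: yes no yes yes

Derivation:
After op 1 (commit): HEAD=main@B [main=B]
After op 2 (branch): HEAD=main@B [fix=B main=B]
After op 3 (merge): HEAD=main@C [fix=B main=C]
After op 4 (commit): HEAD=main@D [fix=B main=D]
After op 5 (reset): HEAD=main@A [fix=B main=A]
After op 6 (checkout): HEAD=fix@B [fix=B main=A]
After op 7 (branch): HEAD=fix@B [fix=B main=A topic=B]
After op 8 (checkout): HEAD=topic@B [fix=B main=A topic=B]
After op 9 (branch): HEAD=topic@B [dev=B fix=B main=A topic=B]
After op 10 (merge): HEAD=topic@E [dev=B fix=B main=A topic=E]
ancestors(C) = {A,B,C}; C in? yes
ancestors(A) = {A}; D in? no
ancestors(D) = {A,B,C,D}; C in? yes
ancestors(C) = {A,B,C}; A in? yes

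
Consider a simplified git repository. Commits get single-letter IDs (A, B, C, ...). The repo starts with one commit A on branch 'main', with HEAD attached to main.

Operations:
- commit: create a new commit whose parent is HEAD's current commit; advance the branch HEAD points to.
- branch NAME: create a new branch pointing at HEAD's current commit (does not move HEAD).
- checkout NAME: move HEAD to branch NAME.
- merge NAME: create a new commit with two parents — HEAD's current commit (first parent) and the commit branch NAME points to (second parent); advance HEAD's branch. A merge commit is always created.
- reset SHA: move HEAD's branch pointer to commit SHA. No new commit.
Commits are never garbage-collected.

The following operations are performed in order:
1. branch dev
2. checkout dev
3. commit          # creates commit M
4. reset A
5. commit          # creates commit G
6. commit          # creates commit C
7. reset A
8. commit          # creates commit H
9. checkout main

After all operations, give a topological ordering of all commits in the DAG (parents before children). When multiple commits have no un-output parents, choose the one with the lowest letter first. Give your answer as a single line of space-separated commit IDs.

After op 1 (branch): HEAD=main@A [dev=A main=A]
After op 2 (checkout): HEAD=dev@A [dev=A main=A]
After op 3 (commit): HEAD=dev@M [dev=M main=A]
After op 4 (reset): HEAD=dev@A [dev=A main=A]
After op 5 (commit): HEAD=dev@G [dev=G main=A]
After op 6 (commit): HEAD=dev@C [dev=C main=A]
After op 7 (reset): HEAD=dev@A [dev=A main=A]
After op 8 (commit): HEAD=dev@H [dev=H main=A]
After op 9 (checkout): HEAD=main@A [dev=H main=A]
commit A: parents=[]
commit C: parents=['G']
commit G: parents=['A']
commit H: parents=['A']
commit M: parents=['A']

Answer: A G C H M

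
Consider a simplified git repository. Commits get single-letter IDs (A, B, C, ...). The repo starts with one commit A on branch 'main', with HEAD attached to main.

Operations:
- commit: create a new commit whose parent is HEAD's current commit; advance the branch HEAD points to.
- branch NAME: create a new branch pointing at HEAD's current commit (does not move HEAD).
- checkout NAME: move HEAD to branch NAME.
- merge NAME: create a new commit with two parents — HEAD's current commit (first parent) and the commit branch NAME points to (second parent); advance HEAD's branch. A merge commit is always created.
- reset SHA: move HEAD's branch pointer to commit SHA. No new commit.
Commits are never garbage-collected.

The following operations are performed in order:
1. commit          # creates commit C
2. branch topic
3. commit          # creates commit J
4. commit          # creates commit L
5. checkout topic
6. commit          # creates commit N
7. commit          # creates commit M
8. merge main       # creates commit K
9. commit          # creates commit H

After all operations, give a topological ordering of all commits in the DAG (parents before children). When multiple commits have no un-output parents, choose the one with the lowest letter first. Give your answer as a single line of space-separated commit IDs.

After op 1 (commit): HEAD=main@C [main=C]
After op 2 (branch): HEAD=main@C [main=C topic=C]
After op 3 (commit): HEAD=main@J [main=J topic=C]
After op 4 (commit): HEAD=main@L [main=L topic=C]
After op 5 (checkout): HEAD=topic@C [main=L topic=C]
After op 6 (commit): HEAD=topic@N [main=L topic=N]
After op 7 (commit): HEAD=topic@M [main=L topic=M]
After op 8 (merge): HEAD=topic@K [main=L topic=K]
After op 9 (commit): HEAD=topic@H [main=L topic=H]
commit A: parents=[]
commit C: parents=['A']
commit H: parents=['K']
commit J: parents=['C']
commit K: parents=['M', 'L']
commit L: parents=['J']
commit M: parents=['N']
commit N: parents=['C']

Answer: A C J L N M K H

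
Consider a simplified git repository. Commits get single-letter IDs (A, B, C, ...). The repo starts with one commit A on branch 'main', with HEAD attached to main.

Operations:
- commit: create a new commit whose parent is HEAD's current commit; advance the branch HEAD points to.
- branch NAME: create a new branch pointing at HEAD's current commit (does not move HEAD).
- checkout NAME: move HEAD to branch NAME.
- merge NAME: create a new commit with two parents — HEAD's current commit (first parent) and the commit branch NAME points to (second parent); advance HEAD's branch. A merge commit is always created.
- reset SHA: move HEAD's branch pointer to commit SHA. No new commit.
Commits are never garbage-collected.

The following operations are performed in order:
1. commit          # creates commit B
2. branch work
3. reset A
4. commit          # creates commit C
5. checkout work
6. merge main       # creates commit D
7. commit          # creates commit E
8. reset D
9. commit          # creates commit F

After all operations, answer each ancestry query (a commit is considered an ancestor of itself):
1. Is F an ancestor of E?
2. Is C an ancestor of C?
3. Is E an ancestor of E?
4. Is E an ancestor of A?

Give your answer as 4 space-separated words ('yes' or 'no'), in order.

Answer: no yes yes no

Derivation:
After op 1 (commit): HEAD=main@B [main=B]
After op 2 (branch): HEAD=main@B [main=B work=B]
After op 3 (reset): HEAD=main@A [main=A work=B]
After op 4 (commit): HEAD=main@C [main=C work=B]
After op 5 (checkout): HEAD=work@B [main=C work=B]
After op 6 (merge): HEAD=work@D [main=C work=D]
After op 7 (commit): HEAD=work@E [main=C work=E]
After op 8 (reset): HEAD=work@D [main=C work=D]
After op 9 (commit): HEAD=work@F [main=C work=F]
ancestors(E) = {A,B,C,D,E}; F in? no
ancestors(C) = {A,C}; C in? yes
ancestors(E) = {A,B,C,D,E}; E in? yes
ancestors(A) = {A}; E in? no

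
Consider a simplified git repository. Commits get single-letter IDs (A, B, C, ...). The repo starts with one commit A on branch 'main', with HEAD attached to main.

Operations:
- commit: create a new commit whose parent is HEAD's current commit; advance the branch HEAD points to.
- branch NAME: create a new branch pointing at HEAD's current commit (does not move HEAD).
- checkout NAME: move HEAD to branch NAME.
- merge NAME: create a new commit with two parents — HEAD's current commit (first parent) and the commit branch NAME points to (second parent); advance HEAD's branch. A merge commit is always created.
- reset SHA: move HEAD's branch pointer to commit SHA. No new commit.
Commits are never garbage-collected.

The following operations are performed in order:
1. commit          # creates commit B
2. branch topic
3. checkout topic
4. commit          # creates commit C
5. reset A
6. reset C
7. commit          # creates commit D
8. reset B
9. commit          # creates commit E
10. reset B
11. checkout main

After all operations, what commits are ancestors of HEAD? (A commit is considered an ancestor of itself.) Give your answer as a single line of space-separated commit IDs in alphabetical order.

After op 1 (commit): HEAD=main@B [main=B]
After op 2 (branch): HEAD=main@B [main=B topic=B]
After op 3 (checkout): HEAD=topic@B [main=B topic=B]
After op 4 (commit): HEAD=topic@C [main=B topic=C]
After op 5 (reset): HEAD=topic@A [main=B topic=A]
After op 6 (reset): HEAD=topic@C [main=B topic=C]
After op 7 (commit): HEAD=topic@D [main=B topic=D]
After op 8 (reset): HEAD=topic@B [main=B topic=B]
After op 9 (commit): HEAD=topic@E [main=B topic=E]
After op 10 (reset): HEAD=topic@B [main=B topic=B]
After op 11 (checkout): HEAD=main@B [main=B topic=B]

Answer: A B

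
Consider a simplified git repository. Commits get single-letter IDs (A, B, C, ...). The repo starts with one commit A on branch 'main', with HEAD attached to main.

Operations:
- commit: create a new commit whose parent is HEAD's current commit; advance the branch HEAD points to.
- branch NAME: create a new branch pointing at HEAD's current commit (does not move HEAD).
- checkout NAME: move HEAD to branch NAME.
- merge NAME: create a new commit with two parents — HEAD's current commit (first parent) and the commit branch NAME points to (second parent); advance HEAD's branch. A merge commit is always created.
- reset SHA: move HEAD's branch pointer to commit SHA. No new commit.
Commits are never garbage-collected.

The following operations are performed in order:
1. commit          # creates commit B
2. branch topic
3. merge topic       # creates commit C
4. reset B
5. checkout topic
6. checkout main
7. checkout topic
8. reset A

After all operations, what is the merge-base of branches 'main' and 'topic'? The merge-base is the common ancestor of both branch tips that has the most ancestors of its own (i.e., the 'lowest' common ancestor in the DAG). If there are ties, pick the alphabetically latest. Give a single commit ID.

Answer: A

Derivation:
After op 1 (commit): HEAD=main@B [main=B]
After op 2 (branch): HEAD=main@B [main=B topic=B]
After op 3 (merge): HEAD=main@C [main=C topic=B]
After op 4 (reset): HEAD=main@B [main=B topic=B]
After op 5 (checkout): HEAD=topic@B [main=B topic=B]
After op 6 (checkout): HEAD=main@B [main=B topic=B]
After op 7 (checkout): HEAD=topic@B [main=B topic=B]
After op 8 (reset): HEAD=topic@A [main=B topic=A]
ancestors(main=B): ['A', 'B']
ancestors(topic=A): ['A']
common: ['A']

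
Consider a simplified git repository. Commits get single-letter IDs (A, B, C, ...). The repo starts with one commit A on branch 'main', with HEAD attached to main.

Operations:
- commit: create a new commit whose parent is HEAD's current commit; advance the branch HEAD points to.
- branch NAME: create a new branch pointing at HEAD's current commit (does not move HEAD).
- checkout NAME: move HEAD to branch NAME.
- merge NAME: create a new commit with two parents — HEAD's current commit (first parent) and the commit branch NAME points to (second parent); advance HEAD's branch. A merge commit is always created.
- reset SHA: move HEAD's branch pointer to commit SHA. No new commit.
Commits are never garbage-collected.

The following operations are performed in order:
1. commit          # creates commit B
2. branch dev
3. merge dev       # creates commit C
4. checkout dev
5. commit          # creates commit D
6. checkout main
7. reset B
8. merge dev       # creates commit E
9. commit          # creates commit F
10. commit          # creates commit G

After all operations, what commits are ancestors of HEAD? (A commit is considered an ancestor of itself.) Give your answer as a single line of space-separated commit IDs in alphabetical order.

After op 1 (commit): HEAD=main@B [main=B]
After op 2 (branch): HEAD=main@B [dev=B main=B]
After op 3 (merge): HEAD=main@C [dev=B main=C]
After op 4 (checkout): HEAD=dev@B [dev=B main=C]
After op 5 (commit): HEAD=dev@D [dev=D main=C]
After op 6 (checkout): HEAD=main@C [dev=D main=C]
After op 7 (reset): HEAD=main@B [dev=D main=B]
After op 8 (merge): HEAD=main@E [dev=D main=E]
After op 9 (commit): HEAD=main@F [dev=D main=F]
After op 10 (commit): HEAD=main@G [dev=D main=G]

Answer: A B D E F G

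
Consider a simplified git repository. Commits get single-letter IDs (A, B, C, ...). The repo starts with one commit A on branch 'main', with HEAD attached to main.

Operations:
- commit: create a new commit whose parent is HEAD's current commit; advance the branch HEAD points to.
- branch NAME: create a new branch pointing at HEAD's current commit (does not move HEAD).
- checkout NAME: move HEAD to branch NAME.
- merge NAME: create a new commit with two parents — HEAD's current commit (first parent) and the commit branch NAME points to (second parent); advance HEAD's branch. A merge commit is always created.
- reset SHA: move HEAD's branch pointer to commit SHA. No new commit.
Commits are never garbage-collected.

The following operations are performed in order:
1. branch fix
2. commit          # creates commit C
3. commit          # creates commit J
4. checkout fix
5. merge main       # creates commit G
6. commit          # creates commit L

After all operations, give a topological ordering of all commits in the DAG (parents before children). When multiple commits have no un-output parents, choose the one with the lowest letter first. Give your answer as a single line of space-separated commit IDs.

Answer: A C J G L

Derivation:
After op 1 (branch): HEAD=main@A [fix=A main=A]
After op 2 (commit): HEAD=main@C [fix=A main=C]
After op 3 (commit): HEAD=main@J [fix=A main=J]
After op 4 (checkout): HEAD=fix@A [fix=A main=J]
After op 5 (merge): HEAD=fix@G [fix=G main=J]
After op 6 (commit): HEAD=fix@L [fix=L main=J]
commit A: parents=[]
commit C: parents=['A']
commit G: parents=['A', 'J']
commit J: parents=['C']
commit L: parents=['G']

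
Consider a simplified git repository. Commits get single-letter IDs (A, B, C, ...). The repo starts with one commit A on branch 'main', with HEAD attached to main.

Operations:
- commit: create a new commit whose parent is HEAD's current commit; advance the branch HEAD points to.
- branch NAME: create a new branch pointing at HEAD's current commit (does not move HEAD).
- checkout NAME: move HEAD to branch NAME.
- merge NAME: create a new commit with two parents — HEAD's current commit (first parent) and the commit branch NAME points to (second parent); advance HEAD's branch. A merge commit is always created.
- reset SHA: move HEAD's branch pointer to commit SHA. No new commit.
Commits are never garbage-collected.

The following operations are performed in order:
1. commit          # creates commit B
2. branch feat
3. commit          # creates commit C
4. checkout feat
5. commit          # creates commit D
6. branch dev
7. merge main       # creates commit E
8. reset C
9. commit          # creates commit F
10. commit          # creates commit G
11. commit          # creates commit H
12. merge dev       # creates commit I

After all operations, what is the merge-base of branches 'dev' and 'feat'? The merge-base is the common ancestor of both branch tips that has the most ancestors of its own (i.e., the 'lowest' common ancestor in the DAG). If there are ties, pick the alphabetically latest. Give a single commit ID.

After op 1 (commit): HEAD=main@B [main=B]
After op 2 (branch): HEAD=main@B [feat=B main=B]
After op 3 (commit): HEAD=main@C [feat=B main=C]
After op 4 (checkout): HEAD=feat@B [feat=B main=C]
After op 5 (commit): HEAD=feat@D [feat=D main=C]
After op 6 (branch): HEAD=feat@D [dev=D feat=D main=C]
After op 7 (merge): HEAD=feat@E [dev=D feat=E main=C]
After op 8 (reset): HEAD=feat@C [dev=D feat=C main=C]
After op 9 (commit): HEAD=feat@F [dev=D feat=F main=C]
After op 10 (commit): HEAD=feat@G [dev=D feat=G main=C]
After op 11 (commit): HEAD=feat@H [dev=D feat=H main=C]
After op 12 (merge): HEAD=feat@I [dev=D feat=I main=C]
ancestors(dev=D): ['A', 'B', 'D']
ancestors(feat=I): ['A', 'B', 'C', 'D', 'F', 'G', 'H', 'I']
common: ['A', 'B', 'D']

Answer: D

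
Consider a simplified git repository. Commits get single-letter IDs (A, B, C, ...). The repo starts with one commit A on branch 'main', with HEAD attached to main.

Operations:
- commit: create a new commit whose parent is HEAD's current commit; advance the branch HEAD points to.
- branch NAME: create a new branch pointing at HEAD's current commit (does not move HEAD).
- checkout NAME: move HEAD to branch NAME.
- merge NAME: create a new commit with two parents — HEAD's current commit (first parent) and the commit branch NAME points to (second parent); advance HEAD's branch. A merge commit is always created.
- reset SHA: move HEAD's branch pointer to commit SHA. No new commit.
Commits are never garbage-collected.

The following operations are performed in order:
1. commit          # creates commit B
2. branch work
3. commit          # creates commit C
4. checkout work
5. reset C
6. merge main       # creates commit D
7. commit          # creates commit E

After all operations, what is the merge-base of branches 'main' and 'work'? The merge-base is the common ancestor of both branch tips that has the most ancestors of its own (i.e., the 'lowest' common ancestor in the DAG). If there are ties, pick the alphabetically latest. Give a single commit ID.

After op 1 (commit): HEAD=main@B [main=B]
After op 2 (branch): HEAD=main@B [main=B work=B]
After op 3 (commit): HEAD=main@C [main=C work=B]
After op 4 (checkout): HEAD=work@B [main=C work=B]
After op 5 (reset): HEAD=work@C [main=C work=C]
After op 6 (merge): HEAD=work@D [main=C work=D]
After op 7 (commit): HEAD=work@E [main=C work=E]
ancestors(main=C): ['A', 'B', 'C']
ancestors(work=E): ['A', 'B', 'C', 'D', 'E']
common: ['A', 'B', 'C']

Answer: C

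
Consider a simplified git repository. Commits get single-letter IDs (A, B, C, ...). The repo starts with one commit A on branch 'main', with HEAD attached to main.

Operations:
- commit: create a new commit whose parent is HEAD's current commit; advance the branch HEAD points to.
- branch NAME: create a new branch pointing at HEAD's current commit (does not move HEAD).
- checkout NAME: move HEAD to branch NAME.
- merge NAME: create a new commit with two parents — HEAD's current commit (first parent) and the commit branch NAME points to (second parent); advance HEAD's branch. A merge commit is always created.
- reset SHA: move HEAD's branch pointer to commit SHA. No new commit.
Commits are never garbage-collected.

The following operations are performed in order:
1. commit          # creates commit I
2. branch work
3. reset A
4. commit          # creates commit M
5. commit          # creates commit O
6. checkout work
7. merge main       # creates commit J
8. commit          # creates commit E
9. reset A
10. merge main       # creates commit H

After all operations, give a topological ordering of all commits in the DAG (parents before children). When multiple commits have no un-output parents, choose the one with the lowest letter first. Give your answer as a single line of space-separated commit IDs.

Answer: A I M O H J E

Derivation:
After op 1 (commit): HEAD=main@I [main=I]
After op 2 (branch): HEAD=main@I [main=I work=I]
After op 3 (reset): HEAD=main@A [main=A work=I]
After op 4 (commit): HEAD=main@M [main=M work=I]
After op 5 (commit): HEAD=main@O [main=O work=I]
After op 6 (checkout): HEAD=work@I [main=O work=I]
After op 7 (merge): HEAD=work@J [main=O work=J]
After op 8 (commit): HEAD=work@E [main=O work=E]
After op 9 (reset): HEAD=work@A [main=O work=A]
After op 10 (merge): HEAD=work@H [main=O work=H]
commit A: parents=[]
commit E: parents=['J']
commit H: parents=['A', 'O']
commit I: parents=['A']
commit J: parents=['I', 'O']
commit M: parents=['A']
commit O: parents=['M']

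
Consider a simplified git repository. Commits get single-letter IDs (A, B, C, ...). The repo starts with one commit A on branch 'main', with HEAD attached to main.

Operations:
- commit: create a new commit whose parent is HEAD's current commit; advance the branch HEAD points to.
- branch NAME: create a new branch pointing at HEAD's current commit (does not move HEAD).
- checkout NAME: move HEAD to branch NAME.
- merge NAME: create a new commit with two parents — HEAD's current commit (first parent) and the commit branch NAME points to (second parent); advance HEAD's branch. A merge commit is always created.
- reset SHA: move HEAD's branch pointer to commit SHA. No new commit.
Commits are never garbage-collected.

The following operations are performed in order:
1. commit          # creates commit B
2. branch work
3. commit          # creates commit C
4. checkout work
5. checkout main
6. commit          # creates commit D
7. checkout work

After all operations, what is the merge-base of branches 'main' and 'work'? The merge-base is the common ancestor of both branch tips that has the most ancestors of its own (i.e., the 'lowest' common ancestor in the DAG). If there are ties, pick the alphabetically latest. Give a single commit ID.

After op 1 (commit): HEAD=main@B [main=B]
After op 2 (branch): HEAD=main@B [main=B work=B]
After op 3 (commit): HEAD=main@C [main=C work=B]
After op 4 (checkout): HEAD=work@B [main=C work=B]
After op 5 (checkout): HEAD=main@C [main=C work=B]
After op 6 (commit): HEAD=main@D [main=D work=B]
After op 7 (checkout): HEAD=work@B [main=D work=B]
ancestors(main=D): ['A', 'B', 'C', 'D']
ancestors(work=B): ['A', 'B']
common: ['A', 'B']

Answer: B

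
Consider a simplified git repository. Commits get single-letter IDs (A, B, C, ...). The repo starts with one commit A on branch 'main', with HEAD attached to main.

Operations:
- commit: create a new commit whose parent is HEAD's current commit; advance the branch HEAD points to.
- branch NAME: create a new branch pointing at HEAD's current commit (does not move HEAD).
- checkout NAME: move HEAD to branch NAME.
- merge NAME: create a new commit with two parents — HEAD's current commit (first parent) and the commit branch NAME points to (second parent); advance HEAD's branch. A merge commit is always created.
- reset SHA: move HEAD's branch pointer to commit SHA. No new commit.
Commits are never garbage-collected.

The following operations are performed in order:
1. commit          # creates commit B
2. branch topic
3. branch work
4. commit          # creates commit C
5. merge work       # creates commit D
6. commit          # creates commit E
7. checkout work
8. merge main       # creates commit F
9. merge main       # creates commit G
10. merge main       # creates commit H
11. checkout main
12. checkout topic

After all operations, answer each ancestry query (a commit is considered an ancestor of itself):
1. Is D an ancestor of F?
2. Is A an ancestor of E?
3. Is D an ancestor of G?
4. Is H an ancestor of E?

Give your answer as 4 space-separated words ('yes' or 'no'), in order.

After op 1 (commit): HEAD=main@B [main=B]
After op 2 (branch): HEAD=main@B [main=B topic=B]
After op 3 (branch): HEAD=main@B [main=B topic=B work=B]
After op 4 (commit): HEAD=main@C [main=C topic=B work=B]
After op 5 (merge): HEAD=main@D [main=D topic=B work=B]
After op 6 (commit): HEAD=main@E [main=E topic=B work=B]
After op 7 (checkout): HEAD=work@B [main=E topic=B work=B]
After op 8 (merge): HEAD=work@F [main=E topic=B work=F]
After op 9 (merge): HEAD=work@G [main=E topic=B work=G]
After op 10 (merge): HEAD=work@H [main=E topic=B work=H]
After op 11 (checkout): HEAD=main@E [main=E topic=B work=H]
After op 12 (checkout): HEAD=topic@B [main=E topic=B work=H]
ancestors(F) = {A,B,C,D,E,F}; D in? yes
ancestors(E) = {A,B,C,D,E}; A in? yes
ancestors(G) = {A,B,C,D,E,F,G}; D in? yes
ancestors(E) = {A,B,C,D,E}; H in? no

Answer: yes yes yes no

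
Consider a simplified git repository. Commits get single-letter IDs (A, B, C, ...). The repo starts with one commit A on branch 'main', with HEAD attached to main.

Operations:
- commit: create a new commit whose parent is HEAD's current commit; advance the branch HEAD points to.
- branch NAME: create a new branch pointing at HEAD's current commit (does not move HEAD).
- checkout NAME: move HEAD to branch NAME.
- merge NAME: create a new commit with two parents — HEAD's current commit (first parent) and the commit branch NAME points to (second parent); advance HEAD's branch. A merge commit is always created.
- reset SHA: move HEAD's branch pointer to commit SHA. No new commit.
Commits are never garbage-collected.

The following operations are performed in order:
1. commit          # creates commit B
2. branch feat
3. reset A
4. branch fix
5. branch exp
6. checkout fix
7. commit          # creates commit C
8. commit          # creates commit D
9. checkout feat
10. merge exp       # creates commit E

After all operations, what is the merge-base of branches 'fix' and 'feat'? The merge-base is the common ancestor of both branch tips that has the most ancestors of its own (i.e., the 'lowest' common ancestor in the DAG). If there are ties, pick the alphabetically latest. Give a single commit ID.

Answer: A

Derivation:
After op 1 (commit): HEAD=main@B [main=B]
After op 2 (branch): HEAD=main@B [feat=B main=B]
After op 3 (reset): HEAD=main@A [feat=B main=A]
After op 4 (branch): HEAD=main@A [feat=B fix=A main=A]
After op 5 (branch): HEAD=main@A [exp=A feat=B fix=A main=A]
After op 6 (checkout): HEAD=fix@A [exp=A feat=B fix=A main=A]
After op 7 (commit): HEAD=fix@C [exp=A feat=B fix=C main=A]
After op 8 (commit): HEAD=fix@D [exp=A feat=B fix=D main=A]
After op 9 (checkout): HEAD=feat@B [exp=A feat=B fix=D main=A]
After op 10 (merge): HEAD=feat@E [exp=A feat=E fix=D main=A]
ancestors(fix=D): ['A', 'C', 'D']
ancestors(feat=E): ['A', 'B', 'E']
common: ['A']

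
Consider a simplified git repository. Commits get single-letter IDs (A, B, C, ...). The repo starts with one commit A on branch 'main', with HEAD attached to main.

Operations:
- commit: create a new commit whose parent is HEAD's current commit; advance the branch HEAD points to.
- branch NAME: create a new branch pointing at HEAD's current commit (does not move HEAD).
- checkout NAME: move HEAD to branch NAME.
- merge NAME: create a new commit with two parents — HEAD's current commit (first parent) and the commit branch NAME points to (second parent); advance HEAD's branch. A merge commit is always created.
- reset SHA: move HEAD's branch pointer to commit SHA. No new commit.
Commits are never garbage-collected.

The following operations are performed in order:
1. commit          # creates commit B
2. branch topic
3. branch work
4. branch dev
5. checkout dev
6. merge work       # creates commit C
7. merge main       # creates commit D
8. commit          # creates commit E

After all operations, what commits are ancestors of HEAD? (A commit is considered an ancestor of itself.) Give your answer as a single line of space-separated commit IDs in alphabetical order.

Answer: A B C D E

Derivation:
After op 1 (commit): HEAD=main@B [main=B]
After op 2 (branch): HEAD=main@B [main=B topic=B]
After op 3 (branch): HEAD=main@B [main=B topic=B work=B]
After op 4 (branch): HEAD=main@B [dev=B main=B topic=B work=B]
After op 5 (checkout): HEAD=dev@B [dev=B main=B topic=B work=B]
After op 6 (merge): HEAD=dev@C [dev=C main=B topic=B work=B]
After op 7 (merge): HEAD=dev@D [dev=D main=B topic=B work=B]
After op 8 (commit): HEAD=dev@E [dev=E main=B topic=B work=B]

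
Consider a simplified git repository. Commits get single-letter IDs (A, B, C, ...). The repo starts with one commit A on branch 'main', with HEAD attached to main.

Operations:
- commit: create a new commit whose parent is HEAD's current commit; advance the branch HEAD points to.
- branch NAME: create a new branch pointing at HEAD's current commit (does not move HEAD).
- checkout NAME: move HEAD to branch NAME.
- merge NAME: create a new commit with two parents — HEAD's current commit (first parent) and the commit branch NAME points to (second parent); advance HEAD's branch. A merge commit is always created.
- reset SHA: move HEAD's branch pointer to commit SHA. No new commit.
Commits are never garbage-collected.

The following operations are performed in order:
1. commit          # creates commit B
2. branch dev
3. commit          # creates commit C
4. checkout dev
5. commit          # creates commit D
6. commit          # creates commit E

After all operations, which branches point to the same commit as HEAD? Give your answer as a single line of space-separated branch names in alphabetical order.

Answer: dev

Derivation:
After op 1 (commit): HEAD=main@B [main=B]
After op 2 (branch): HEAD=main@B [dev=B main=B]
After op 3 (commit): HEAD=main@C [dev=B main=C]
After op 4 (checkout): HEAD=dev@B [dev=B main=C]
After op 5 (commit): HEAD=dev@D [dev=D main=C]
After op 6 (commit): HEAD=dev@E [dev=E main=C]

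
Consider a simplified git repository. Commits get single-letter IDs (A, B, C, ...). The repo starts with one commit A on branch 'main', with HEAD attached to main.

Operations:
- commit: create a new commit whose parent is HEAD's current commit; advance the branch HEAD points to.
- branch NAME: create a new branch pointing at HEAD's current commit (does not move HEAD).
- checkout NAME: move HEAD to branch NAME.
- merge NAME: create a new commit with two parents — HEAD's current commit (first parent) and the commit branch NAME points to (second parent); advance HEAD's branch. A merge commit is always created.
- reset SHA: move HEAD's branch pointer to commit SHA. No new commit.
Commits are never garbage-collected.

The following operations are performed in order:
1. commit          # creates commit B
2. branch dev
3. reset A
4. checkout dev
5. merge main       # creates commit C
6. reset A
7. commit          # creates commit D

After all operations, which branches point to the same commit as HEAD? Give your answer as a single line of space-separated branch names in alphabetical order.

After op 1 (commit): HEAD=main@B [main=B]
After op 2 (branch): HEAD=main@B [dev=B main=B]
After op 3 (reset): HEAD=main@A [dev=B main=A]
After op 4 (checkout): HEAD=dev@B [dev=B main=A]
After op 5 (merge): HEAD=dev@C [dev=C main=A]
After op 6 (reset): HEAD=dev@A [dev=A main=A]
After op 7 (commit): HEAD=dev@D [dev=D main=A]

Answer: dev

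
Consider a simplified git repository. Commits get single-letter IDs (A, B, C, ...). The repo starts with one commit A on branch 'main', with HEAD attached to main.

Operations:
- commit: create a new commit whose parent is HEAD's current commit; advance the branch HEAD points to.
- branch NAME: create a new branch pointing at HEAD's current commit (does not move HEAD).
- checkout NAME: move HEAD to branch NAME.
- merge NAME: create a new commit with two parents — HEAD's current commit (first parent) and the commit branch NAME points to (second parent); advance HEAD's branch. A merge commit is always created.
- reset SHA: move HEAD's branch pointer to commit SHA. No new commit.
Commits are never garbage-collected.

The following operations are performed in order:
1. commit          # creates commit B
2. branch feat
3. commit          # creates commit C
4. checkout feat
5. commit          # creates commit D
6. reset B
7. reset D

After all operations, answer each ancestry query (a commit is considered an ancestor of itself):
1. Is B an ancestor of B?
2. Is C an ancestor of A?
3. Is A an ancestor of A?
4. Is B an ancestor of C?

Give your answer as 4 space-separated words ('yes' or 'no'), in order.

Answer: yes no yes yes

Derivation:
After op 1 (commit): HEAD=main@B [main=B]
After op 2 (branch): HEAD=main@B [feat=B main=B]
After op 3 (commit): HEAD=main@C [feat=B main=C]
After op 4 (checkout): HEAD=feat@B [feat=B main=C]
After op 5 (commit): HEAD=feat@D [feat=D main=C]
After op 6 (reset): HEAD=feat@B [feat=B main=C]
After op 7 (reset): HEAD=feat@D [feat=D main=C]
ancestors(B) = {A,B}; B in? yes
ancestors(A) = {A}; C in? no
ancestors(A) = {A}; A in? yes
ancestors(C) = {A,B,C}; B in? yes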